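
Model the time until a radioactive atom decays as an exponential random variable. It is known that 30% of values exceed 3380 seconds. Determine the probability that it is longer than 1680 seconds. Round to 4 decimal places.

0.5497

e^(−λ·3380) = 0.30 ⇒ λ = −ln(0.30)/3380 = 0.000356205.
P(X > 1680) = e^(−0.000356205·1680) = e^(−0.59842) ≈ 0.5497.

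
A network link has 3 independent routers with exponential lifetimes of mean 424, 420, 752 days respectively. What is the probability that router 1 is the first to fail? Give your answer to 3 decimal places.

0.389

Rates: λ_i = 1/mean_i → 0.00235849, 0.00238095, 0.00132979; Σλ = 0.00606923.
P(router 1 first) = λ_1/Σλ = 0.00235849/0.00606923 ≈ 0.389.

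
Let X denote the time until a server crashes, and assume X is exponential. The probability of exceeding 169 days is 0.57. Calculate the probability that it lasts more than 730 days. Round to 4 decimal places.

e^(−λ·169) = 0.57 ⇒ λ = −ln(0.57)/169 = 0.00332615.
P(X > 730) = e^(−0.00332615·730) = e^(−2.4281) ≈ 0.0882.

0.0882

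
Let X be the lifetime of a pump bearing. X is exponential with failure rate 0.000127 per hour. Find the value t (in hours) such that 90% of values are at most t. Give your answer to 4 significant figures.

18130

Set 1 − e^(−λt) = 0.9, so t = −ln(0.1)/λ = 2.3026/0.000127 ≈ 18130.6 hours.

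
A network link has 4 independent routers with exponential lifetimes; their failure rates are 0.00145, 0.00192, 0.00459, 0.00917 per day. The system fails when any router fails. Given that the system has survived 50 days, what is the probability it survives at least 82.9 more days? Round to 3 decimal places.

0.242

Time to first failure ~ Exp(Σλ) with Σλ = 0.01713.
By memorylessness, P(T > 50+82.9 | T > 50) = P(T > 82.9) = e^(−0.01713·82.9) ≈ 0.242.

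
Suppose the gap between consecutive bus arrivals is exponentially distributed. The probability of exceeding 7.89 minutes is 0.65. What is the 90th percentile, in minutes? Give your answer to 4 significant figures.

42.17

e^(−λ·7.89) = 0.65 ⇒ λ = −ln(0.65)/7.89 = 0.0545986.
90th percentile: 1 − e^(−λt) = 0.9, t = −ln(0.1)/λ = 42.173 minutes.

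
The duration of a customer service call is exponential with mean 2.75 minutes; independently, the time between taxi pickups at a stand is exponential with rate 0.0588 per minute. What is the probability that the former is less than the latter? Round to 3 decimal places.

λ_1 = 1/2.75 = 0.363636, λ_2 = 0.0588.
For independent exponentials, P(the former < the latter) = λ_1/(λ_1+λ_2) = 0.363636/0.422436 ≈ 0.861.

0.861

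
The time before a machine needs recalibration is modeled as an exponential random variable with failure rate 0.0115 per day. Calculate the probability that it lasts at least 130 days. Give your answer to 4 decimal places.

P(X > 130) = e^(−λ·130) = e^(−1.495) ≈ 0.2242.

0.2242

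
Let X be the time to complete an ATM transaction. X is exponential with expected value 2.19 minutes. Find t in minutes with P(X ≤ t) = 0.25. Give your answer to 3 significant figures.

The rate is λ = 1/2.19 = 0.456621 per minute.
Set 1 − e^(−λt) = 0.25, so t = −ln(0.75)/λ = 0.28768/0.456621 ≈ 0.630024 minutes.

0.630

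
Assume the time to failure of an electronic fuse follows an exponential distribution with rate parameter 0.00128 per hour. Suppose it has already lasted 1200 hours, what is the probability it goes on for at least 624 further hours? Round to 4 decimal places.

The exponential is memoryless, so the remaining time is again Exp(λ): the condition X > 1200 is irrelevant.
P(X > 624) = e^(−0.79872) ≈ 0.4499.

0.4499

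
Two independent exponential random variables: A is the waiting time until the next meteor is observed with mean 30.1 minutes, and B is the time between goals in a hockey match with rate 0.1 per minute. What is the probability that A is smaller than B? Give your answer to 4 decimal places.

λ_1 = 1/30.1 = 0.0332226, λ_2 = 0.1.
For independent exponentials, P(A < B) = λ_1/(λ_1+λ_2) = 0.0332226/0.133223 ≈ 0.2494.

0.2494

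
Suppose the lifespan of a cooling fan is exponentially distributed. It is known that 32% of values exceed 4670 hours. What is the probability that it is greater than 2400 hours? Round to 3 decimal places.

e^(−λ·4670) = 0.32 ⇒ λ = −ln(0.32)/4670 = 0.00024399.
P(X > 2400) = e^(−0.00024399·2400) = e^(−0.58558) ≈ 0.557.

0.557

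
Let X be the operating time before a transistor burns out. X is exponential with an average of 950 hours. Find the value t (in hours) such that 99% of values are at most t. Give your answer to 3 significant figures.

4370

The rate is λ = 1/950 = 0.00105263 per hour.
Set 1 − e^(−λt) = 0.99, so t = −ln(0.01)/λ = 4.6052/0.00105263 ≈ 4374.91 hours.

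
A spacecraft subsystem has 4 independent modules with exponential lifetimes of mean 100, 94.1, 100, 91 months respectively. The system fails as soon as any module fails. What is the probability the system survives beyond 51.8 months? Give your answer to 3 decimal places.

0.116

The first failure time is exponential with rate Σλ_i = 1/100 + 1/94.1 + 1/100 + 1/91 = 0.041616 per month.
P(min > 51.8) = e^(−0.041616·51.8) = e^(−2.1557) ≈ 0.116.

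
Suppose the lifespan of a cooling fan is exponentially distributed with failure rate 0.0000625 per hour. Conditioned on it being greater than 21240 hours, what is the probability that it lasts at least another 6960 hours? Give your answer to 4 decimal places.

P(X > s+t | X > s) = e^(−λ(s+t))/e^(−λs) = e^(−λt), independent of s = 21240.
P(X > 6960) = e^(−0.435) ≈ 0.6473.

0.6473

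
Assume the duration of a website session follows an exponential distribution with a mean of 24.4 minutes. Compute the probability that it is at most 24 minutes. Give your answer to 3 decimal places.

The rate is λ = 1/24.4 = 0.0409836 per minute.
P(X ≤ 24) = 1 − e^(−λ·24) = 1 − e^(−0.98361) ≈ 0.626.

0.626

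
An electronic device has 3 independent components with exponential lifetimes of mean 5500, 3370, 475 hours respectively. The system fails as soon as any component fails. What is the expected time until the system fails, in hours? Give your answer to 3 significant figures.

387

The first failure time is exponential with rate Σλ_i = 1/5500 + 1/3370 + 1/475 = 0.00258382 per hour.
E[min] = 1/Σλ = 1/0.00258382 = 387.024 hours.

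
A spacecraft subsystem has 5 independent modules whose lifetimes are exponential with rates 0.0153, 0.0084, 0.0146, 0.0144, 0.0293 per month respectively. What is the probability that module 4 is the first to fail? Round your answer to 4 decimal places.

0.1756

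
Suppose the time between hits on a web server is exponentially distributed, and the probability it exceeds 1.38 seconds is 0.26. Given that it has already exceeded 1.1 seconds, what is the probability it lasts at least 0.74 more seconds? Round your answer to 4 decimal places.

From e^(−λ·1.38) = 0.26, λ = −ln(0.26)/1.38 = 0.97614.
Memoryless: P(X > 1.1+0.74 | X > 1.1) = P(X > 0.74) = e^(−0.97614·0.74) ≈ 0.4856.

0.4856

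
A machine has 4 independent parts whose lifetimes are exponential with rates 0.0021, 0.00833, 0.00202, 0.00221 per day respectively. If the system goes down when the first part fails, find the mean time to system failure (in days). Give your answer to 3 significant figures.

The time to first failure is exponential with rate Σλ = 0.0021 + 0.00833 + 0.00202 + 0.00221 = 0.01466.
E[min] = 1/Σλ = 1/0.01466 = 68.2128 days.

68.2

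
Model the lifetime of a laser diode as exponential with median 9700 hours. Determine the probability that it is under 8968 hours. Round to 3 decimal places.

For an exponential, median = ln(2)/λ, so λ = ln 2 / 9700 = 0.0000714585 per hour.
P(X ≤ 8968) = 1 − e^(−λ·8968) = 1 − e^(−0.64084) ≈ 0.473.

0.473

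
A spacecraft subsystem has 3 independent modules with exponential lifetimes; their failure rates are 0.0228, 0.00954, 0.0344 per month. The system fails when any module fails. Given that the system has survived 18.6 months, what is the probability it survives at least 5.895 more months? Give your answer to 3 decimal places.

0.675

Time to first failure ~ Exp(Σλ) with Σλ = 0.06674.
By memorylessness, P(T > 18.6+5.895 | T > 18.6) = P(T > 5.895) = e^(−0.06674·5.895) ≈ 0.675.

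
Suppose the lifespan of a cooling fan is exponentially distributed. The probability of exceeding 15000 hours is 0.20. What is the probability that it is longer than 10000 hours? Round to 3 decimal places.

e^(−λ·15000) = 0.20 ⇒ λ = −ln(0.20)/15000 = 0.000107296.
P(X > 10000) = e^(−0.000107296·10000) = e^(−1.073) ≈ 0.342.

0.342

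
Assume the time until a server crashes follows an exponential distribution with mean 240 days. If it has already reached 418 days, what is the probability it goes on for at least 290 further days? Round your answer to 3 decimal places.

0.299

The rate is λ = 1/240 = 0.00416667 per day.
By the memoryless property, P(X > 418+290 | X > 418) = P(X > 290).
P(X > 290) = e^(−1.2083) ≈ 0.299.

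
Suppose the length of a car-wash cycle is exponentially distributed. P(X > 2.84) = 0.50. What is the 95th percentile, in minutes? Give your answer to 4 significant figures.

e^(−λ·2.84) = 0.50 ⇒ λ = −ln(0.50)/2.84 = 0.244066.
95th percentile: 1 − e^(−λt) = 0.95, t = −ln(0.05)/λ = 12.2743 minutes.

12.27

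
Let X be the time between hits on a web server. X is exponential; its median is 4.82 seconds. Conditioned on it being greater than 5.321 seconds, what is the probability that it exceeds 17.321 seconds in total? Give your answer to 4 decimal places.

0.1781

For an exponential, median = ln(2)/λ, so λ = ln 2 / 4.82 = 0.143806 per second.
The exponential is memoryless, so the remaining time is again Exp(λ): the condition X > 5.321 is irrelevant.
P(X > 12) = e^(−1.7257) ≈ 0.1781.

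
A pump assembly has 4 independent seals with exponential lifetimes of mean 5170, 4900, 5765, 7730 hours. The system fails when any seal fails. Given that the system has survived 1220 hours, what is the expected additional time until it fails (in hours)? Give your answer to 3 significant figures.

1430

First-failure rate Σλ = 1/5170 + 1/4900 + 1/5765 + 1/7730 = 0.000700332.
By memorylessness the expected residual is 1/Σλ = 1427.89 hours, regardless of the 1220 already elapsed.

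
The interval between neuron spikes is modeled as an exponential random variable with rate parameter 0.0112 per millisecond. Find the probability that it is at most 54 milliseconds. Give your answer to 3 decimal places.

0.454

P(X ≤ 54) = 1 − e^(−λ·54) = 1 − e^(−0.6048) ≈ 0.454.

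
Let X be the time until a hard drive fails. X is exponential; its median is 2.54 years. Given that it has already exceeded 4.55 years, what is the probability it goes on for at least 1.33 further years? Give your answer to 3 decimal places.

0.696

For an exponential, median = ln(2)/λ, so λ = ln 2 / 2.54 = 0.272893 per year.
The exponential is memoryless, so the remaining time is again Exp(λ): the condition X > 4.55 is irrelevant.
P(X > 1.33) = e^(−0.36295) ≈ 0.696.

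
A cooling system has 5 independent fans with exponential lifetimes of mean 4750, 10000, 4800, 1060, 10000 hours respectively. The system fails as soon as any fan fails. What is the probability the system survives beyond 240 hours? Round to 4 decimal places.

0.6873

The first failure time is exponential with rate Σλ_i = 1/4750 + 1/10000 + 1/4800 + 1/1060 + 1/10000 = 0.00156226 per hour.
P(min > 240) = e^(−0.00156226·240) = e^(−0.37494) ≈ 0.6873.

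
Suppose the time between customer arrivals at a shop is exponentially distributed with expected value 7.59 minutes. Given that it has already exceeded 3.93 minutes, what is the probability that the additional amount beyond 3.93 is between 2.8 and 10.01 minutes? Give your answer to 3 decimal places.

The rate is λ = 1/7.59 = 0.131752 per minute.
Memoryless: the residual past 3.93 is again Exp(λ).
P(2.8 < residual < 10.01) = e^(−λ·2.8) − e^(−λ·10.01) = 0.69149 − 0.26745 ≈ 0.424.

0.424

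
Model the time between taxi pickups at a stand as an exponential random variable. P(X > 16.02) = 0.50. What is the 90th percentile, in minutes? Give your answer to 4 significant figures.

53.22

e^(−λ·16.02) = 0.50 ⇒ λ = −ln(0.50)/16.02 = 0.0432676.
90th percentile: 1 − e^(−λt) = 0.9, t = −ln(0.1)/λ = 53.2173 minutes.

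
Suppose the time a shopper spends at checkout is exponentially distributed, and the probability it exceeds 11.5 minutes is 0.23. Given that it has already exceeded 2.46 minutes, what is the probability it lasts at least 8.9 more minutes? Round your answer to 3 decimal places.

0.321

From e^(−λ·11.5) = 0.23, λ = −ln(0.23)/11.5 = 0.127798.
Memoryless: P(X > 2.46+8.9 | X > 2.46) = P(X > 8.9) = e^(−0.127798·8.9) ≈ 0.321.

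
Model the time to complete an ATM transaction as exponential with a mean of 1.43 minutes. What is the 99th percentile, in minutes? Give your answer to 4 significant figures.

The rate is λ = 1/1.43 = 0.699301 per minute.
Set 1 − e^(−λt) = 0.99, so t = −ln(0.01)/λ = 4.6052/0.699301 ≈ 6.58539 minutes.

6.585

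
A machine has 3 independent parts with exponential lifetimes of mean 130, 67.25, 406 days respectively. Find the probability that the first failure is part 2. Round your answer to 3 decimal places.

Rates: λ_i = 1/mean_i → 0.00769231, 0.0148699, 0.00246305; Σλ = 0.0250253.
P(part 2 first) = λ_2/Σλ = 0.0148699/0.0250253 ≈ 0.594.

0.594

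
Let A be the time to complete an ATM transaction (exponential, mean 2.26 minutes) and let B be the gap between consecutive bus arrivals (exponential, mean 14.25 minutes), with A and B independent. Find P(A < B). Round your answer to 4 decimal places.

0.8631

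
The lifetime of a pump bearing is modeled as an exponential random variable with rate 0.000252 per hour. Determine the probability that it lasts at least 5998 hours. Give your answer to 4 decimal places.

P(X > 5998) = e^(−λ·5998) = e^(−1.5115) ≈ 0.2206.

0.2206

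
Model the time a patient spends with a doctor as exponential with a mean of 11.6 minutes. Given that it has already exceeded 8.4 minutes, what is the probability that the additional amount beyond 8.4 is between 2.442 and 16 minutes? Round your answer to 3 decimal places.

The rate is λ = 1/11.6 = 0.0862069 per minute.
Memoryless: the residual past 8.4 is again Exp(λ).
P(2.442 < residual < 16) = e^(−λ·2.442) − e^(−λ·16) = 0.81017 − 0.25175 ≈ 0.558.

0.558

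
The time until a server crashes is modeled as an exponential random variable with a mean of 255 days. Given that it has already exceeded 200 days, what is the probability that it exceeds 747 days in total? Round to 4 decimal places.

0.1171

The rate is λ = 1/255 = 0.00392157 per day.
By the memoryless property, P(X > 200+547 | X > 200) = P(X > 547).
P(X > 547) = e^(−2.1451) ≈ 0.1171.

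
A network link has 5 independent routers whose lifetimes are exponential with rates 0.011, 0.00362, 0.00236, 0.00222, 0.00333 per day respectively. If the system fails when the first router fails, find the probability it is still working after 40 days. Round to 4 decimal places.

0.4061

The time to first failure is exponential with rate Σλ = 0.011 + 0.00362 + 0.00236 + 0.00222 + 0.00333 = 0.02253.
P(min > 40) = e^(−0.02253·40) = e^(−0.9012) ≈ 0.4061.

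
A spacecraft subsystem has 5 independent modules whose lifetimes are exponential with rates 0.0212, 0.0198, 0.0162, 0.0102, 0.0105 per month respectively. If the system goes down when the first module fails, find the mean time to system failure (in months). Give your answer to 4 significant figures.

12.84

The time to first failure is exponential with rate Σλ = 0.0212 + 0.0198 + 0.0162 + 0.0102 + 0.0105 = 0.0779.
E[min] = 1/Σλ = 1/0.0779 = 12.837 months.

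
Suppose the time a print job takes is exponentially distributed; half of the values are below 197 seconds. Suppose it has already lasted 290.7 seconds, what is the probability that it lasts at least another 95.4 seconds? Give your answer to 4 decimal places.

For an exponential, median = ln(2)/λ, so λ = ln 2 / 197 = 0.00351851 per second.
P(X > s+t | X > s) = e^(−λ(s+t))/e^(−λs) = e^(−λt), independent of s = 290.7.
P(X > 95.4) = e^(−0.33567) ≈ 0.7149.

0.7149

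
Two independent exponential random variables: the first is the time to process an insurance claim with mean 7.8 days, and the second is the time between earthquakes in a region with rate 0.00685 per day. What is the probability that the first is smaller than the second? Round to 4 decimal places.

0.9493

λ_1 = 1/7.8 = 0.128205, λ_2 = 0.00685.
For independent exponentials, P(the first < the second) = λ_1/(λ_1+λ_2) = 0.128205/0.135055 ≈ 0.9493.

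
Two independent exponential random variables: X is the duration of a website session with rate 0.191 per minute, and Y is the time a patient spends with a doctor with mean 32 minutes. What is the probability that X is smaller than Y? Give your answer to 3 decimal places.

0.859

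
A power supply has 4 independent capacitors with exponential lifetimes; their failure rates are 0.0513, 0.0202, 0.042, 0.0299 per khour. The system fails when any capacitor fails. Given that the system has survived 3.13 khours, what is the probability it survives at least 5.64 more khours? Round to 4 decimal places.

0.4454

Time to first failure ~ Exp(Σλ) with Σλ = 0.1434.
By memorylessness, P(T > 3.13+5.64 | T > 3.13) = P(T > 5.64) = e^(−0.1434·5.64) ≈ 0.4454.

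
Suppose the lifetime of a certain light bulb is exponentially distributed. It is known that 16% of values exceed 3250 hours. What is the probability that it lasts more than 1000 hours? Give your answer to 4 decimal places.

0.5690

e^(−λ·3250) = 0.16 ⇒ λ = −ln(0.16)/3250 = 0.000563871.
P(X > 1000) = e^(−0.000563871·1000) = e^(−0.56387) ≈ 0.5690.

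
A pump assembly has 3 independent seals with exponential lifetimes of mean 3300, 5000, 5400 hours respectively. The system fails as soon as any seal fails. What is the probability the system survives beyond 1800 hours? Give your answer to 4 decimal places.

The first failure time is exponential with rate Σλ_i = 1/3300 + 1/5000 + 1/5400 = 0.000688215 per hour.
P(min > 1800) = e^(−0.000688215·1800) = e^(−1.2388) ≈ 0.2897.

0.2897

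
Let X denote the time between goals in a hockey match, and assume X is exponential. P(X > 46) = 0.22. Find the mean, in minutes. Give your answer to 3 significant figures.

e^(−λ·46) = 0.22 ⇒ λ = −ln(0.22)/46 = 0.0329158.
Mean = 1/λ = 30.3805 minutes.

30.4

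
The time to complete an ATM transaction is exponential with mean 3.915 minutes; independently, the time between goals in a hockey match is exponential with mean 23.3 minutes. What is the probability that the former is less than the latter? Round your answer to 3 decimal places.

0.856

λ_1 = 1/3.915 = 0.255428, λ_2 = 1/23.3 = 0.0429185.
For independent exponentials, P(the former < the latter) = λ_1/(λ_1+λ_2) = 0.255428/0.298346 ≈ 0.856.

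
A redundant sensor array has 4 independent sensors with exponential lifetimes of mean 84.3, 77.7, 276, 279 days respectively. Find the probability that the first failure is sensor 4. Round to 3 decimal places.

0.112

Rates: λ_i = 1/mean_i → 0.0118624, 0.01287, 0.00362319, 0.00358423; Σλ = 0.0319398.
P(sensor 4 first) = λ_4/Σλ = 0.00358423/0.0319398 ≈ 0.112.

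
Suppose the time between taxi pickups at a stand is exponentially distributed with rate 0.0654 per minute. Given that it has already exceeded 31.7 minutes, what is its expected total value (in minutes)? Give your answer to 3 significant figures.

47.0

By memorylessness, E[X | X > 31.7] = 31.7 + 1/λ = 31.7 + 15.2905 = 46.9905 minutes.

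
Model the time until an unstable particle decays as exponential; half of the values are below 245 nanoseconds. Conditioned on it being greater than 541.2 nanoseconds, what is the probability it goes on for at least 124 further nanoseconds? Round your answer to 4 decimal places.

For an exponential, median = ln(2)/λ, so λ = ln 2 / 245 = 0.00282917 per nanosecond.
The exponential is memoryless, so the remaining time is again Exp(λ): the condition X > 541.2 is irrelevant.
P(X > 124) = e^(−0.35082) ≈ 0.7041.

0.7041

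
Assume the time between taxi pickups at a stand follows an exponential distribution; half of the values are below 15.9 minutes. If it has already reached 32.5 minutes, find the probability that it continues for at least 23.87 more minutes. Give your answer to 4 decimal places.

0.3532

For an exponential, median = ln(2)/λ, so λ = ln 2 / 15.9 = 0.0435942 per minute.
By the memoryless property, P(X > 32.5+23.87 | X > 32.5) = P(X > 23.87).
P(X > 23.87) = e^(−1.0406) ≈ 0.3532.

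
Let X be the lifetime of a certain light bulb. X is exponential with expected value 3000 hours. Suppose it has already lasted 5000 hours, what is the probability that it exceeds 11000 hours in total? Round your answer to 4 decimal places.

The rate is λ = 1/3000 = 0.000333333 per hour.
By the memoryless property, P(X > 5000+6000 | X > 5000) = P(X > 6000).
P(X > 6000) = e^(−2) ≈ 0.1353.

0.1353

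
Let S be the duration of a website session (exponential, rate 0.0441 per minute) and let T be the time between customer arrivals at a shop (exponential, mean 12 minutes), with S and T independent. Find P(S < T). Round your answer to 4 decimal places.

0.3461

λ_1 = 0.0441, λ_2 = 1/12 = 0.0833333.
For independent exponentials, P(S < T) = λ_1/(λ_1+λ_2) = 0.0441/0.127433 ≈ 0.3461.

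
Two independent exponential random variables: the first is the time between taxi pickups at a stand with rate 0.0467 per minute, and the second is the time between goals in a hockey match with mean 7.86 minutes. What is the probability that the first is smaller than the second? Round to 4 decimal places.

0.2685

λ_1 = 0.0467, λ_2 = 1/7.86 = 0.127226.
For independent exponentials, P(the first < the second) = λ_1/(λ_1+λ_2) = 0.0467/0.173926 ≈ 0.2685.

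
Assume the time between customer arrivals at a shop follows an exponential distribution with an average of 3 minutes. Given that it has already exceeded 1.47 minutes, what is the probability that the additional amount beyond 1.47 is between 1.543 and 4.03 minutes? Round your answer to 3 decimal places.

0.337

The rate is λ = 1/3 = 0.333333 per minute.
Memoryless: the residual past 1.47 is again Exp(λ).
P(1.543 < residual < 4.03) = e^(−λ·1.543) − e^(−λ·4.03) = 0.59790 − 0.26097 ≈ 0.337.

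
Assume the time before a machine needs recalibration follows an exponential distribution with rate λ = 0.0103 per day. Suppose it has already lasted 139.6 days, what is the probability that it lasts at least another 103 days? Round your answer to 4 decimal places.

0.3461

The exponential is memoryless, so the remaining time is again Exp(λ): the condition X > 139.6 is irrelevant.
P(X > 103) = e^(−1.0609) ≈ 0.3461.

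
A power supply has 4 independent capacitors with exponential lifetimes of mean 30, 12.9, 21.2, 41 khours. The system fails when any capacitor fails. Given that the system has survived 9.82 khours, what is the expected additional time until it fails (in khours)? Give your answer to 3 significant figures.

5.48

First-failure rate Σλ = 1/30 + 1/12.9 + 1/21.2 + 1/41 = 0.182413.
By memorylessness the expected residual is 1/Σλ = 5.48207 khours, regardless of the 9.82 already elapsed.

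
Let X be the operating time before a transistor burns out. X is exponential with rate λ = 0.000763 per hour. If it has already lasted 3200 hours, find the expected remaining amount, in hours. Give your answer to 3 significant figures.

By memorylessness, the remaining amount past any threshold is again Exp(λ) with mean 1/λ = 1310.62 hours.

1310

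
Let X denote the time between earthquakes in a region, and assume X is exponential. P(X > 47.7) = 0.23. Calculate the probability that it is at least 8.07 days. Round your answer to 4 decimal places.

0.7799

e^(−λ·47.7) = 0.23 ⇒ λ = −ln(0.23)/47.7 = 0.0308108.
P(X > 8.07) = e^(−0.0308108·8.07) = e^(−0.24864) ≈ 0.7799.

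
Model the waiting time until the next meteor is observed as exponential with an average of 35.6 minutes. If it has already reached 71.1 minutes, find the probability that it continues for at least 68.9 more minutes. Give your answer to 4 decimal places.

0.1444

The rate is λ = 1/35.6 = 0.0280899 per minute.
P(X > s+t | X > s) = e^(−λ(s+t))/e^(−λs) = e^(−λt), independent of s = 71.1.
P(X > 68.9) = e^(−1.9354) ≈ 0.1444.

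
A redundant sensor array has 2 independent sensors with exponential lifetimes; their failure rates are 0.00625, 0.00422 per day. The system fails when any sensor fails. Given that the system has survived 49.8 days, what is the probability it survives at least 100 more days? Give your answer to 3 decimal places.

0.351

Time to first failure ~ Exp(Σλ) with Σλ = 0.01047.
By memorylessness, P(T > 49.8+100 | T > 49.8) = P(T > 100) = e^(−0.01047·100) ≈ 0.351.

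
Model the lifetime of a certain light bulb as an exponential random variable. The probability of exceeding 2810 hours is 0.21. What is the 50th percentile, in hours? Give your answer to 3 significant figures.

1250

e^(−λ·2810) = 0.21 ⇒ λ = −ln(0.21)/2810 = 0.000555391.
50th percentile: 1 − e^(−λt) = 0.5, t = −ln(0.5)/λ = 1248.04 hours.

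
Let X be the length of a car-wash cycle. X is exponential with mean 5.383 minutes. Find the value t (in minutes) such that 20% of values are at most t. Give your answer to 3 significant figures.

The rate is λ = 1/5.383 = 0.18577 per minute.
Set 1 − e^(−λt) = 0.2, so t = −ln(0.8)/λ = 0.22314/0.18577 ≈ 1.20118 minutes.

1.20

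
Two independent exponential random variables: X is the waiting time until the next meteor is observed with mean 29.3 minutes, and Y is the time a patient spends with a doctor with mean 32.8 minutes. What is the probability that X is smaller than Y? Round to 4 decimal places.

λ_1 = 1/29.3 = 0.0341297, λ_2 = 1/32.8 = 0.0304878.
For independent exponentials, P(X < Y) = λ_1/(λ_1+λ_2) = 0.0341297/0.0646175 ≈ 0.5282.

0.5282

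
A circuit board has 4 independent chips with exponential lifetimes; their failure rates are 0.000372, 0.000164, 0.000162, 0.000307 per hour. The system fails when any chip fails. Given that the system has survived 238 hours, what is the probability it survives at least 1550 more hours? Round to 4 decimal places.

0.2106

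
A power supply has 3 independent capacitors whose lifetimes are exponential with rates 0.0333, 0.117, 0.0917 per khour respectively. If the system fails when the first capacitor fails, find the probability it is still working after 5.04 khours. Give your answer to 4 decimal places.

0.2953

The time to first failure is exponential with rate Σλ = 0.0333 + 0.117 + 0.0917 = 0.242.
P(min > 5.04) = e^(−0.242·5.04) = e^(−1.2197) ≈ 0.2953.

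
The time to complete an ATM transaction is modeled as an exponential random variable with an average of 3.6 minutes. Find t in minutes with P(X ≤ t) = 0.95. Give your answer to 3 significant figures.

The rate is λ = 1/3.6 = 0.277778 per minute.
Set 1 − e^(−λt) = 0.95, so t = −ln(0.05)/λ = 2.9957/0.277778 ≈ 10.7846 minutes.

10.8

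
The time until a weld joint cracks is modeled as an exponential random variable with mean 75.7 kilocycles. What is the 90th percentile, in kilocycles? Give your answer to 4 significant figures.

The rate is λ = 1/75.7 = 0.01321 per kilocycle.
Set 1 − e^(−λt) = 0.9, so t = −ln(0.1)/λ = 2.3026/0.01321 ≈ 174.306 kilocycles.

174.3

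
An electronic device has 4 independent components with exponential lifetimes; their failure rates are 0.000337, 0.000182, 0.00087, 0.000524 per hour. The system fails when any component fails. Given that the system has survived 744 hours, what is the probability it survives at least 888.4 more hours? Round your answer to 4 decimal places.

Time to first failure ~ Exp(Σλ) with Σλ = 0.001913.
By memorylessness, P(T > 744+888.4 | T > 744) = P(T > 888.4) = e^(−0.001913·888.4) ≈ 0.1828.

0.1828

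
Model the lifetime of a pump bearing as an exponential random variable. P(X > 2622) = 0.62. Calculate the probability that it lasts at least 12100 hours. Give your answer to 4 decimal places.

0.1101

e^(−λ·2622) = 0.62 ⇒ λ = −ln(0.62)/2622 = 0.000182317.
P(X > 12100) = e^(−0.000182317·12100) = e^(−2.206) ≈ 0.1101.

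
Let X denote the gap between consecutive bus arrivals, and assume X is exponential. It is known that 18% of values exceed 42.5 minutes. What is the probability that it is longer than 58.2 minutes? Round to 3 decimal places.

0.096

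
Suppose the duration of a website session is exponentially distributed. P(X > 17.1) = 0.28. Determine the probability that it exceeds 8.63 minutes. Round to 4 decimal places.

0.5260

e^(−λ·17.1) = 0.28 ⇒ λ = −ln(0.28)/17.1 = 0.0744424.
P(X > 8.63) = e^(−0.0744424·8.63) = e^(−0.64244) ≈ 0.5260.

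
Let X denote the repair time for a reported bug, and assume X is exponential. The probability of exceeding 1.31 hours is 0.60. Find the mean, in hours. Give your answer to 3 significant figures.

2.56

e^(−λ·1.31) = 0.60 ⇒ λ = −ln(0.60)/1.31 = 0.389943.
Mean = 1/λ = 2.56448 hours.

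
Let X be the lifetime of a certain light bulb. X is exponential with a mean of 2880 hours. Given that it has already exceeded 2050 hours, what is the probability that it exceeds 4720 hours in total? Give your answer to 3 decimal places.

The rate is λ = 1/2880 = 0.000347222 per hour.
P(X > s+t | X > s) = e^(−λ(s+t))/e^(−λs) = e^(−λt), independent of s = 2050.
P(X > 2670) = e^(−0.92708) ≈ 0.396.

0.396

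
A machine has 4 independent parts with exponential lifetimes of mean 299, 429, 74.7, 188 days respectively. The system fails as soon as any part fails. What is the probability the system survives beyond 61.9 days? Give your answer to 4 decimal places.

0.2211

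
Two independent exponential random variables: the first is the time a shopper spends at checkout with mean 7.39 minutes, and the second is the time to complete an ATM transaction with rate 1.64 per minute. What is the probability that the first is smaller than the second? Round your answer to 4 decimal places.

0.0762

λ_1 = 1/7.39 = 0.135318, λ_2 = 1.64.
For independent exponentials, P(the first < the second) = λ_1/(λ_1+λ_2) = 0.135318/1.77532 ≈ 0.0762.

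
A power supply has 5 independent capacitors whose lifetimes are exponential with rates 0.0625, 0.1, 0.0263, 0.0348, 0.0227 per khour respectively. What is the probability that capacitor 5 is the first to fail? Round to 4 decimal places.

0.0922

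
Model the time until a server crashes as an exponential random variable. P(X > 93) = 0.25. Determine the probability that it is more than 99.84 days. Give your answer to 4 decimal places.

0.2258

e^(−λ·93) = 0.25 ⇒ λ = −ln(0.25)/93 = 0.0149064.
P(X > 99.84) = e^(−0.0149064·99.84) = e^(−1.4883) ≈ 0.2258.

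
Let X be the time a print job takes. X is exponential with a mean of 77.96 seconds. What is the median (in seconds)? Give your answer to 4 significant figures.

The rate is λ = 1/77.96 = 0.0128271 per second.
Set 1 − e^(−λt) = 0.5, so t = −ln(0.5)/λ = 0.69315/0.0128271 ≈ 54.0378 seconds.

54.04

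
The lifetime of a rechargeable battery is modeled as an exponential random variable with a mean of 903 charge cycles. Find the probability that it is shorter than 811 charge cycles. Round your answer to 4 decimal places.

The rate is λ = 1/903 = 0.00110742 per charge cycle.
P(X ≤ 811) = 1 − e^(−λ·811) = 1 − e^(−0.89812) ≈ 0.5927.

0.5927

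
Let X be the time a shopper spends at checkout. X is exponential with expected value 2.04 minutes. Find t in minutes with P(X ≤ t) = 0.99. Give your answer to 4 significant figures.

The rate is λ = 1/2.04 = 0.490196 per minute.
Set 1 − e^(−λt) = 0.99, so t = −ln(0.01)/λ = 4.6052/0.490196 ≈ 9.39455 minutes.

9.395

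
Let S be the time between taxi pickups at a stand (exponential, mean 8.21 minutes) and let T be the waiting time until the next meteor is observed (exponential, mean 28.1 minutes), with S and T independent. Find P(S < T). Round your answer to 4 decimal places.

0.7739

λ_1 = 1/8.21 = 0.121803, λ_2 = 1/28.1 = 0.0355872.
For independent exponentials, P(S < T) = λ_1/(λ_1+λ_2) = 0.121803/0.15739 ≈ 0.7739.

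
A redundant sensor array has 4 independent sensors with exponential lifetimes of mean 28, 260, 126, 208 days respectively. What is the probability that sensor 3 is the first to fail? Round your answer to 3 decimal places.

Rates: λ_i = 1/mean_i → 0.0357143, 0.00384615, 0.00793651, 0.00480769; Σλ = 0.0523046.
P(sensor 3 first) = λ_3/Σλ = 0.00793651/0.0523046 ≈ 0.152.

0.152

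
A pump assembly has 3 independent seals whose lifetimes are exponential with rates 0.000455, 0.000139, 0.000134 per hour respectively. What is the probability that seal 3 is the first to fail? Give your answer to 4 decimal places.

The time to first failure is exponential with rate Σλ = 0.000455 + 0.000139 + 0.000134 = 0.000728.
P(seal 3 first) = λ_3/Σλ = 0.000134/0.000728 ≈ 0.1841.

0.1841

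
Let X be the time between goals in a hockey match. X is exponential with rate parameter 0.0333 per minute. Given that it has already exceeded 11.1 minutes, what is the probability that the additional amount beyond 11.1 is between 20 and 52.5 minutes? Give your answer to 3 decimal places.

0.340

Memoryless: the residual past 11.1 is again Exp(λ).
P(20 < residual < 52.5) = e^(−λ·20) − e^(−λ·52.5) = 0.51376 − 0.17408 ≈ 0.340.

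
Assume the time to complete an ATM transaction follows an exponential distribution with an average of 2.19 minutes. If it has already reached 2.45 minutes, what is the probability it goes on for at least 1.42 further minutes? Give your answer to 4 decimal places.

The rate is λ = 1/2.19 = 0.456621 per minute.
By the memoryless property, P(X > 2.45+1.42 | X > 2.45) = P(X > 1.42).
P(X > 1.42) = e^(−0.6484) ≈ 0.5229.

0.5229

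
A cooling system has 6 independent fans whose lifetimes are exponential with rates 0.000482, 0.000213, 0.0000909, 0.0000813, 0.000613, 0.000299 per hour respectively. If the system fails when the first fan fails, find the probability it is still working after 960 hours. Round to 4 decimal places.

The time to first failure is exponential with rate Σλ = 0.000482 + 0.000213 + 0.0000909 + 0.0000813 + 0.000613 + 0.000299 = 0.0017792.
P(min > 960) = e^(−0.0017792·960) = e^(−1.708) ≈ 0.1812.

0.1812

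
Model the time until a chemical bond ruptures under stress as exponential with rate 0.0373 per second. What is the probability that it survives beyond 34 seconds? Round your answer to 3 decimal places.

0.281

P(X > 34) = e^(−λ·34) = e^(−1.2682) ≈ 0.281.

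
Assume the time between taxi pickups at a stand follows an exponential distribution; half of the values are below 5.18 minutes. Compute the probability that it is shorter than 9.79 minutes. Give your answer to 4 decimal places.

For an exponential, median = ln(2)/λ, so λ = ln 2 / 5.18 = 0.133812 per minute.
P(X ≤ 9.79) = 1 − e^(−λ·9.79) = 1 − e^(−1.31) ≈ 0.7302.

0.7302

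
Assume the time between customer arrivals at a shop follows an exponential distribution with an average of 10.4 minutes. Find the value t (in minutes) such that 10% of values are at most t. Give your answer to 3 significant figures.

1.10

The rate is λ = 1/10.4 = 0.0961538 per minute.
Set 1 − e^(−λt) = 0.1, so t = −ln(0.9)/λ = 0.10536/0.0961538 ≈ 1.09575 minutes.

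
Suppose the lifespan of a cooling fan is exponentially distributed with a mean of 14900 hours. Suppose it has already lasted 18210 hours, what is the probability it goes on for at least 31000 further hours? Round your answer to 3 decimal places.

0.125

The rate is λ = 1/14900 = 0.0000671141 per hour.
By the memoryless property, P(X > 18210+31000 | X > 18210) = P(X > 31000).
P(X > 31000) = e^(−2.0805) ≈ 0.125.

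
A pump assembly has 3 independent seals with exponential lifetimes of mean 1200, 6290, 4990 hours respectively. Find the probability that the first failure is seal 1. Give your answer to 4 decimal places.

0.6987

Rates: λ_i = 1/mean_i → 0.000833333, 0.000158983, 0.000200401; Σλ = 0.00119272.
P(seal 1 first) = λ_1/Σλ = 0.000833333/0.00119272 ≈ 0.6987.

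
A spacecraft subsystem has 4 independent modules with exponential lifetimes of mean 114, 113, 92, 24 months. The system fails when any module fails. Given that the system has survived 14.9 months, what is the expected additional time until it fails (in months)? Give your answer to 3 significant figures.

First-failure rate Σλ = 1/114 + 1/113 + 1/92 + 1/24 = 0.0701577.
By memorylessness the expected residual is 1/Σλ = 14.2536 months, regardless of the 14.9 already elapsed.

14.3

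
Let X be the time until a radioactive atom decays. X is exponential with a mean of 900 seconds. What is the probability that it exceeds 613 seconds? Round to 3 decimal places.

0.506

The rate is λ = 1/900 = 0.00111111 per second.
P(X > 613) = e^(−λ·613) = e^(−0.68111) ≈ 0.506.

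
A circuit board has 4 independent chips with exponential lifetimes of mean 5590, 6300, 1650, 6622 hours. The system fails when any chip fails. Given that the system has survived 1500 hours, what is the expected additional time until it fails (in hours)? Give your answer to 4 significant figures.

913.5

First-failure rate Σλ = 1/5590 + 1/6300 + 1/1650 + 1/6622 = 0.00109469.
By memorylessness the expected residual is 1/Σλ = 913.498 hours, regardless of the 1500 already elapsed.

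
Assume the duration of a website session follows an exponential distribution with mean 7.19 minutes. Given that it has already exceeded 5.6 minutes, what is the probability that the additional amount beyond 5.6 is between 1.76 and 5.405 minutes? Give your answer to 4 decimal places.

The rate is λ = 1/7.19 = 0.139082 per minute.
Memoryless: the residual past 5.6 is again Exp(λ).
P(1.76 < residual < 5.405) = e^(−λ·1.76) − e^(−λ·5.405) = 0.78287 − 0.47155 ≈ 0.3113.

0.3113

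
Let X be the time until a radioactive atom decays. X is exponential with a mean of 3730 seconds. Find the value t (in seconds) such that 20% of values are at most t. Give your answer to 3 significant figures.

The rate is λ = 1/3730 = 0.000268097 per second.
Set 1 − e^(−λt) = 0.2, so t = −ln(0.8)/λ = 0.22314/0.000268097 ≈ 832.325 seconds.

832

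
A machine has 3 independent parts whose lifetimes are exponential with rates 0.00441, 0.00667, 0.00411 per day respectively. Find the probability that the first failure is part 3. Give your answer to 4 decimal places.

0.2706

The time to first failure is exponential with rate Σλ = 0.00441 + 0.00667 + 0.00411 = 0.01519.
P(part 3 first) = λ_3/Σλ = 0.00411/0.01519 ≈ 0.2706.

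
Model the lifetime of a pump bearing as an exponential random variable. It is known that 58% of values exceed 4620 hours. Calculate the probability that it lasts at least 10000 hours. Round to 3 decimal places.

0.308

e^(−λ·4620) = 0.58 ⇒ λ = −ln(0.58)/4620 = 0.000117906.
P(X > 10000) = e^(−0.000117906·10000) = e^(−1.1791) ≈ 0.308.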